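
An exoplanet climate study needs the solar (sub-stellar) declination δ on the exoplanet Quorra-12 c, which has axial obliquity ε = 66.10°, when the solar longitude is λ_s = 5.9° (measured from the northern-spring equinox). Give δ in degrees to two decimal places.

sin δ = sin ε · sin λ_s = sin 66.10° × sin 5.9° = 0.093978.
δ = arcsin(0.093978) = +5.39°.

δ = +5.39°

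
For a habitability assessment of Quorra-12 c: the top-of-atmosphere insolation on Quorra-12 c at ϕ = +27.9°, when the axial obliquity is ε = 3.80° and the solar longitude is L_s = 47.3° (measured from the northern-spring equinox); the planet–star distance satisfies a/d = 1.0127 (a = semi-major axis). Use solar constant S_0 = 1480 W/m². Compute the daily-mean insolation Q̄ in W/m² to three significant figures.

Solar declination: sin δ = sin ε · sin L_s = sin 3.80° × sin 47.3° = 0.04871, so δ = +2.792°.
cos h₀ = −tan(+27.9°) tan(+2.792°) = -0.0258, h₀ = 1.5966 rad.
Bracket: h₀ sin ϕ sin δ + cos ϕ cos δ sin h₀ = 1.5966×0.46793×0.04871 + 0.88377×0.99881×0.99967 = 0.036391 + 0.882427 = 0.918818.
Inverse-square distance factor (a/d)² = 1.0127² = 1.025561.
Q̄ = (S_0/π) × 1.025561 × [bracket] = (1480/π) × 1.025561 × 0.918818 = 443.9 W/m².

Q̄ ≈ 444 W/m²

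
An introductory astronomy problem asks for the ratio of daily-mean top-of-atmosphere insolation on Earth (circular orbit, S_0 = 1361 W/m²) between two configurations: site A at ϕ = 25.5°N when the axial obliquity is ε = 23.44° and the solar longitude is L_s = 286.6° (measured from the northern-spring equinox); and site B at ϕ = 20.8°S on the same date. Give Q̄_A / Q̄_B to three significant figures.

Q̄_A / Q̄_B ≈ 0.545

— Configuration A (ϕ=+25.5°):
Solar declination: sin δ = sin ε · sin L_s = sin 23.44° × sin 286.6° = -0.38121, so δ = -22.409°.
cos h₀ = −tan(+25.5°) tan(-22.409°) = 0.1967, h₀ = 1.3728 rad.
Bracket: h₀ sin ϕ sin δ + cos ϕ cos δ sin h₀ = 1.3728×0.43051×-0.38121 + 0.90259×0.92449×0.98047 = -0.225297 + 0.818139 = 0.592842.
Q̄ = (S_0/π) × [bracket] = (1361/π) × 0.592842 = 256.83 W/m².
— Configuration B (ϕ=-20.8°):
cos h₀ = −tan(-20.8°) tan(-22.409°) = -0.1566, h₀ = 1.7281 rad.
Bracket: h₀ sin ϕ sin δ + cos ϕ cos δ sin h₀ = 1.7281×-0.35511×-0.38121 + 0.93483×0.92449×0.98766 = 0.233935 + 0.853576 = 1.087511.
Q̄ = (S_0/π) × [bracket] = (1361/π) × 1.087511 = 471.13 W/m².
Ratio Q̄_A / Q̄_B = 256.83 / 471.13 = 0.5451.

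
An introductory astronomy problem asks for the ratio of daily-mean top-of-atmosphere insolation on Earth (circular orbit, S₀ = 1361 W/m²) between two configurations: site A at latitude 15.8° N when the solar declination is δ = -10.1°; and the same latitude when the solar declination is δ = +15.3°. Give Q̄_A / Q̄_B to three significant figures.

— Configuration A (φ=+15.8°):
cos H₀ = −tan(+15.8°) tan(-10.100°) = 0.0504, H₀ = 1.5204 rad.
Bracket: H₀ sin φ sin δ + cos φ cos δ sin H₀ = 1.5204×0.27228×-0.17537 + 0.96222×0.98450×0.99873 = -0.072599 + 0.946103 = 0.873504.
Q̄ = (S₀/π) × [bracket] = (1361/π) × 0.873504 = 378.42 W/m².
— Configuration B (φ=+15.8°):
cos H₀ = −tan(+15.8°) tan(+15.300°) = -0.0774, H₀ = 1.6483 rad.
Bracket: H₀ sin φ sin δ + cos φ cos δ sin H₀ = 1.6483×0.27228×0.26387 + 0.96222×0.96456×0.99700 = 0.118425 + 0.925335 = 1.043760.
Q̄ = (S₀/π) × [bracket] = (1361/π) × 1.043760 = 452.18 W/m².
Ratio Q̄_A / Q̄_B = 378.42 / 452.18 = 0.8369.

Q̄_A / Q̄_B ≈ 0.837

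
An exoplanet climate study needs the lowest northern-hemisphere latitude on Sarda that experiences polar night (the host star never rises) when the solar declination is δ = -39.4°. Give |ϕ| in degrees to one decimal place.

Polar night requires cos h₀ = −tan ϕ tan δ ≥ 1, i.e. tan ϕ tan δ ≤ −1.
The boundary is |tan ϕ| · |tan δ| = 1, so |ϕ| = 90° − |δ| = 90° − 39.4° = 50.6° in the northern hemisphere.

|ϕ| = 50.6°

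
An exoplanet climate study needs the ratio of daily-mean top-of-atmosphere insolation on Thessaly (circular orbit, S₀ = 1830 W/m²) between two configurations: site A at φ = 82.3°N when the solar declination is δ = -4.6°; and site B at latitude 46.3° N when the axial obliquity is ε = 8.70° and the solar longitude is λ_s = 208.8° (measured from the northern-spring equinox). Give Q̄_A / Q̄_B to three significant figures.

— Configuration A (φ=+82.3°):
cos H₀ = −tan(+82.3°) tan(-4.600°) = 0.5951, H₀ = 0.9334 rad.
Bracket: H₀ sin φ sin δ + cos φ cos δ sin H₀ = 0.9334×0.99098×-0.08020 + 0.13399×0.99678×0.80367 = -0.074183 + 0.107337 = 0.033154.
Q̄ = (S₀/π) × [bracket] = (1830/π) × 0.033154 = 19.312 W/m².
— Configuration B (φ=+46.3°):
Solar declination: sin δ = sin ε · sin λ_s = sin 8.70° × sin 208.8° = -0.07287, so δ = -4.179°.
cos H₀ = −tan(+46.3°) tan(-4.179°) = 0.0765, H₀ = 1.4943 rad.
Bracket: H₀ sin φ sin δ + cos φ cos δ sin H₀ = 1.4943×0.72297×-0.07287 + 0.69088×0.99734×0.99707 = -0.078724 + 0.687023 = 0.608299.
Q̄ = (S₀/π) × [bracket] = (1830/π) × 0.608299 = 354.34 W/m².
Ratio Q̄_A / Q̄_B = 19.312 / 354.34 = 0.05450.

Q̄_A / Q̄_B ≈ 0.0545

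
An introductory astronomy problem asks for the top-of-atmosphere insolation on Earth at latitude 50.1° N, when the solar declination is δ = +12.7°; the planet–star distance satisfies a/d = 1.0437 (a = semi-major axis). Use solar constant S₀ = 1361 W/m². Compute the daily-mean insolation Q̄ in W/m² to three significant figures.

Q̄ ≈ 431 W/m²

cos H₀ = −tan(+50.1°) tan(+12.700°) = -0.2695, H₀ = 1.8437 rad.
Bracket: H₀ sin φ sin δ + cos φ cos δ sin H₀ = 1.8437×0.76717×0.21985 + 0.64145×0.97553×0.96299 = 0.310963 + 0.602595 = 0.913558.
Inverse-square distance factor (a/d)² = 1.0437² = 1.089310.
Q̄ = (S₀/π) × 1.089310 × [bracket] = (1361/π) × 1.089310 × 0.913558 = 431.1 W/m².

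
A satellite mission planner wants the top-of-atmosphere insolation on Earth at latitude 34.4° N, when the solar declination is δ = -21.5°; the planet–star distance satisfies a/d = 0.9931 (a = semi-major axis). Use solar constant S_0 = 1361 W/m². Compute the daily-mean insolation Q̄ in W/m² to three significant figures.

Q̄ ≈ 201 W/m²

cos h₀ = −tan(+34.4°) tan(-21.500°) = 0.2697, h₀ = 1.2977 rad.
Bracket: h₀ sin ϕ sin δ + cos ϕ cos δ sin h₀ = 1.2977×0.56497×-0.36650 + 0.82511×0.93042×0.96294 = -0.268704 + 0.739248 = 0.470544.
Inverse-square distance factor (a/d)² = 0.9931² = 0.986248.
Q̄ = (S_0/π) × 0.986248 × [bracket] = (1361/π) × 0.986248 × 0.470544 = 201.0 W/m².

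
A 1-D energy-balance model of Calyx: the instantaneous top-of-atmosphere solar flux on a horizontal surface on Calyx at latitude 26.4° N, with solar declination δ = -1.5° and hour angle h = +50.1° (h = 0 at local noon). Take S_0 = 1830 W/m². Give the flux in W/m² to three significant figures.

1.03e+03 W/m²

cos θ_z = sin ϕ sin δ + cos ϕ cos δ cos h = -0.011639 + 0.574357 = 0.562718.
Flux = S_0 · cos θ_z = 1830 × 0.562718 = 1030 W/m².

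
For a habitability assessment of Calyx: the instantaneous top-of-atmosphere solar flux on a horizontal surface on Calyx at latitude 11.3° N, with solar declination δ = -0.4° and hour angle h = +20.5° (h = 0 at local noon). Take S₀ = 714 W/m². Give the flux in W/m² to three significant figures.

cos θ_z = sin φ sin δ + cos φ cos δ cos h = -0.001368 + 0.918492 = 0.917124.
Flux = S₀ · cos θ_z = 714 × 0.917124 = 654.8 W/m².

655 W/m²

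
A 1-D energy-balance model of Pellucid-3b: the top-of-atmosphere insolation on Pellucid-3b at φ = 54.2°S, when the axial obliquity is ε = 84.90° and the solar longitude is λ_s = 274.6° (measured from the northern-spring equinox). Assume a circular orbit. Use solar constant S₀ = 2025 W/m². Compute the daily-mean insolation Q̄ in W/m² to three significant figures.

Solar declination: sin δ = sin ε · sin λ_s = sin 84.90° × sin 274.6° = -0.99283, so δ = -83.136°.
cos H₀ = −tan(-54.2°) tan(-83.136°) = -11.5184 ≤ −1 ⇒ polar day, H₀ = π.
Bracket: H₀ sin φ sin δ + cos φ cos δ sin H₀ = 3.1416×-0.81106×-0.99283 + 0.58496×0.11951×0.00000 = 2.529757 + 0.000000 = 2.529757.
Q̄ = (S₀/π) × [bracket] = (2025/π) × 2.529757 = 1631 W/m².

Q̄ ≈ 1.63e+03 W/m²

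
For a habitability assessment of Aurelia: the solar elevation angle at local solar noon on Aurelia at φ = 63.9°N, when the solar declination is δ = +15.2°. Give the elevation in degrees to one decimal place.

At local noon the hour angle is zero, so the zenith angle equals |φ − δ| = |+63.9° − (+15.200°)| = 48.700°.
Elevation = 90° − 48.700° = 41.3°.

41.3°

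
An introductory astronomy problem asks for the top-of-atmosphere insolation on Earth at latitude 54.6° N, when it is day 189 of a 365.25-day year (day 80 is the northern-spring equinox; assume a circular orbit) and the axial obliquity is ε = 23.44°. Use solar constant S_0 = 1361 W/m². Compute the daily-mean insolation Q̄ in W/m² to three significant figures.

Q̄ ≈ 483 W/m²

Solar longitude: L_s = 360° × (189 − 80)/365.25 = 107.433°.
sin δ = sin 23.44° × sin 107.433° = 0.37952, so δ = +22.304°.
cos h₀ = −tan(+54.6°) tan(+22.304°) = -0.5772, h₀ = 2.1861 rad.
Bracket: h₀ sin ϕ sin δ + cos ϕ cos δ sin h₀ = 2.1861×0.81513×0.37952 + 0.57928×0.92518×0.81659 = 0.676288 + 0.437642 = 1.113930.
Q̄ = (S_0/π) × [bracket] = (1361/π) × 1.113930 = 482.6 W/m².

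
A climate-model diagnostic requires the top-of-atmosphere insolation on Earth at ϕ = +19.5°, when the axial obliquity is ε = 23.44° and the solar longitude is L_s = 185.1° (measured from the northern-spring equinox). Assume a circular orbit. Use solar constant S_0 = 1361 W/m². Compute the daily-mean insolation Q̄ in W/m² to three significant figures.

Q̄ ≈ 400 W/m²

Solar declination: sin δ = sin ε · sin L_s = sin 23.44° × sin 185.1° = -0.03536, so δ = -2.026°.
cos h₀ = −tan(+19.5°) tan(-2.026°) = 0.0125, h₀ = 1.5583 rad.
Bracket: h₀ sin ϕ sin δ + cos ϕ cos δ sin h₀ = 1.5583×0.33381×-0.03536 + 0.94264×0.99937×0.99992 = -0.018393 + 0.941971 = 0.923578.
Q̄ = (S_0/π) × [bracket] = (1361/π) × 0.923578 = 400.1 W/m².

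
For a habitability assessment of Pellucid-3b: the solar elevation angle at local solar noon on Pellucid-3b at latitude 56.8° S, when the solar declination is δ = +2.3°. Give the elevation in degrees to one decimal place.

At local noon the hour angle is zero, so the zenith angle equals |φ − δ| = |-56.8° − (+2.300°)| = 59.100°.
Elevation = 90° − 59.100° = 30.9°.

30.9°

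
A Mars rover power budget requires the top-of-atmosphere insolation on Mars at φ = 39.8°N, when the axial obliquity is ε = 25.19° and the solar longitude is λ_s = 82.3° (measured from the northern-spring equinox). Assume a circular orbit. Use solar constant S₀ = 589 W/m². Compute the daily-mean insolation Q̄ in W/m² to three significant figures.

Q̄ ≈ 220 W/m²

Solar declination: sin δ = sin ε · sin λ_s = sin 25.19° × sin 82.3° = 0.42178, so δ = +24.947°.
cos H₀ = −tan(+39.8°) tan(+24.947°) = -0.3876, H₀ = 1.9688 rad.
Bracket: H₀ sin φ sin δ + cos φ cos δ sin H₀ = 1.9688×0.64011×0.42178 + 0.76828×0.90670×0.92184 = 0.531548 + 0.642153 = 1.173701.
Q̄ = (S₀/π) × [bracket] = (589/π) × 1.173701 = 220.1 W/m².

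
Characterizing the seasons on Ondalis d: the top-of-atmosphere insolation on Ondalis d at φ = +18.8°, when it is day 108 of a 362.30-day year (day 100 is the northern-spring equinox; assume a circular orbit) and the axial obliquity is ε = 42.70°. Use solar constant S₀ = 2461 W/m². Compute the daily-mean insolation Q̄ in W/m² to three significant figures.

Q̄ ≈ 776 W/m²

Solar longitude: λ_s = 360° × (108 − 100)/362.30 = 7.949°.
sin δ = sin 42.70° × sin 7.949° = 0.09379, so δ = +5.381°.
cos H₀ = −tan(+18.8°) tan(+5.381°) = -0.0321, H₀ = 1.6029 rad.
Bracket: H₀ sin φ sin δ + cos φ cos δ sin H₀ = 1.6029×0.32227×0.09379 + 0.94665×0.99559×0.99949 = 0.048449 + 0.941995 = 0.990444.
Q̄ = (S₀/π) × [bracket] = (2461/π) × 0.990444 = 775.9 W/m².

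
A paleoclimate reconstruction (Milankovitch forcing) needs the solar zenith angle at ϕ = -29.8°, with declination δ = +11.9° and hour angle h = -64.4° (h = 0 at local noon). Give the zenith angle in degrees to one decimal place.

cos θ_z = sin ϕ sin δ + cos ϕ cos δ cos h = -0.102478 + 0.366891 = 0.264413.
θ_z = arccos(0.264413) = 74.7°.

θ_z = 74.7°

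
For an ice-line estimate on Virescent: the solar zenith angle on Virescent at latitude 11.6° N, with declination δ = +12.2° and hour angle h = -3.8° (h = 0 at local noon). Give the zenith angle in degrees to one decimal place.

θ_z = 3.8°

cos θ_z = sin φ sin δ + cos φ cos δ cos h = 0.042493 + 0.955347 = 0.997840.
θ_z = arccos(0.997840) = 3.8°.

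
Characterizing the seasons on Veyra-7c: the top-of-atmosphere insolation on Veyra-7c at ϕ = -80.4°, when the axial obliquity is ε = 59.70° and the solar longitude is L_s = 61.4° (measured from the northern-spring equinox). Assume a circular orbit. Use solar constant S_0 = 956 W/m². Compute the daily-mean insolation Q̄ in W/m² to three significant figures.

Solar declination: sin δ = sin ε · sin L_s = sin 59.70° × sin 61.4° = 0.75805, so δ = +49.292°.
cos h₀ = −tan(-80.4°) tan(+49.292°) = 6.8719 ≥ 1 ⇒ polar night, h₀ = 0 and Q̄ = 0.

Q̄ ≈ 0.00 W/m²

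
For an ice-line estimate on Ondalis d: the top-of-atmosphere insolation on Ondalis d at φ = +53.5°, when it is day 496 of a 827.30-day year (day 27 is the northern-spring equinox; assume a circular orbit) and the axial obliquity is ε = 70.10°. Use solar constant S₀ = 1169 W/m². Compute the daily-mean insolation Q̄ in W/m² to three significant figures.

Q̄ ≈ 57.3 W/m²

Solar longitude: λ_s = 360° × (496 − 27)/827.30 = 204.086°.
sin δ = sin 70.10° × sin 204.086° = -0.38373, so δ = -22.565°.
cos H₀ = −tan(+53.5°) tan(-22.565°) = 0.5616, H₀ = 0.9745 rad.
Bracket: H₀ sin φ sin δ + cos φ cos δ sin H₀ = 0.9745×0.80386×-0.38373 + 0.59482×0.92344×0.82743 = -0.300599 + 0.454491 = 0.153892.
Q̄ = (S₀/π) × [bracket] = (1169/π) × 0.153892 = 57.26 W/m².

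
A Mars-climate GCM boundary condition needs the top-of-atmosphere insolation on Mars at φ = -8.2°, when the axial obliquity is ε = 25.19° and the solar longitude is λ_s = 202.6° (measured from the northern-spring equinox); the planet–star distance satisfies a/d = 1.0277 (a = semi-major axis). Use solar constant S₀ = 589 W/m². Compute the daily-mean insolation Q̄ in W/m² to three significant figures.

Q̄ ≈ 201 W/m²

Solar declination: sin δ = sin ε · sin λ_s = sin 25.19° × sin 202.6° = -0.16356, so δ = -9.414°.
cos H₀ = −tan(-8.2°) tan(-9.414°) = -0.0239, H₀ = 1.5947 rad.
Bracket: H₀ sin φ sin δ + cos φ cos δ sin H₀ = 1.5947×-0.14263×-0.16356 + 0.98978×0.98653×0.99971 = 0.037202 + 0.976164 = 1.013366.
Inverse-square distance factor (a/d)² = 1.0277² = 1.056167.
Q̄ = (S₀/π) × 1.056167 × [bracket] = (589/π) × 1.056167 × 1.013366 = 200.7 W/m².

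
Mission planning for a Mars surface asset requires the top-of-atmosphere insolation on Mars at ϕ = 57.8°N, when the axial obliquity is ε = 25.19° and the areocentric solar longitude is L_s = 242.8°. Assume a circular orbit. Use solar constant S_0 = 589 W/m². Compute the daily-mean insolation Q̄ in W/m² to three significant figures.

sin δ = sin 25.19° × sin 242.8° = -0.37855, so δ = -22.244°.
cos h₀ = −tan(+57.8°) tan(-22.244°) = 0.6495, h₀ = 0.8639 rad.
Bracket: h₀ sin ϕ sin δ + cos ϕ cos δ sin h₀ = 0.8639×0.84619×-0.37855 + 0.53288×0.92558×0.76039 = -0.276729 + 0.375042 = 0.098313.
Q̄ = (S_0/π) × [bracket] = (589/π) × 0.098313 = 18.43 W/m².

Q̄ ≈ 18.4 W/m²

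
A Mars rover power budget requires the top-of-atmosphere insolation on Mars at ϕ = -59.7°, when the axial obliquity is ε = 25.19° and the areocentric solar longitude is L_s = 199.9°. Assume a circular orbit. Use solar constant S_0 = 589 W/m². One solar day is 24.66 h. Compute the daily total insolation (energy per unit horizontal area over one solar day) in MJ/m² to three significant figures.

11.8 MJ/m²

sin δ = sin 25.19° × sin 199.9° = -0.14487, so δ = -8.330°.
cos h₀ = −tan(-59.7°) tan(-8.330°) = -0.2506, h₀ = 1.8241 rad.
Bracket: h₀ sin ϕ sin δ + cos ϕ cos δ sin h₀ = 1.8241×-0.86340×-0.14487 + 0.50453×0.98945×0.96810 = 0.228160 + 0.483282 = 0.711442.
Q̄ = (S_0/π) × [bracket] = (589/π) × 0.711442 = 133.38 W/m².
Daily total = Q̄ × 24.66 h × 3600 s/h = 133.38 × 24.66 × 3600 / 10⁶ = 11.84 MJ/m².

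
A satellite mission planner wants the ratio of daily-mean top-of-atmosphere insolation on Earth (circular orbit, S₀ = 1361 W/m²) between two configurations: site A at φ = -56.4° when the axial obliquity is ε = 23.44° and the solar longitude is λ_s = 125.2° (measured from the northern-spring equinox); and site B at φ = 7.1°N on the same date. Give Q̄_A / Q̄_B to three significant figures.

Q̄_A / Q̄_B ≈ 0.169

— Configuration A (φ=-56.4°):
Solar declination: sin δ = sin ε · sin λ_s = sin 23.44° × sin 125.2° = 0.32505, so δ = +18.969°.
cos H₀ = −tan(-56.4°) tan(+18.969°) = 0.5173, H₀ = 1.0271 rad.
Bracket: H₀ sin φ sin δ + cos φ cos δ sin H₀ = 1.0271×-0.83292×0.32505 + 0.55339×0.94570×0.85578 = -0.278078 + 0.447865 = 0.169787.
Q̄ = (S₀/π) × [bracket] = (1361/π) × 0.169787 = 73.555 W/m².
— Configuration B (φ=+7.1°):
cos H₀ = −tan(+7.1°) tan(+18.969°) = -0.0428, H₀ = 1.6136 rad.
Bracket: H₀ sin φ sin δ + cos φ cos δ sin H₀ = 1.6136×0.12360×0.32505 + 0.99233×0.94570×0.99908 = 0.064828 + 0.937583 = 1.002411.
Q̄ = (S₀/π) × [bracket] = (1361/π) × 1.002411 = 434.26 W/m².
Ratio Q̄_A / Q̄_B = 73.555 / 434.26 = 0.1694.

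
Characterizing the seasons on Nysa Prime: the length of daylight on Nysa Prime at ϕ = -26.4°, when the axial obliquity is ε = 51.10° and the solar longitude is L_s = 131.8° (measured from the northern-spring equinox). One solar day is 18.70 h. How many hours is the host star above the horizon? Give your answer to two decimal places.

Solar declination: sin δ = sin ε · sin L_s = sin 51.10° × sin 131.8° = 0.58016, so δ = +35.462°.
cos h₀ = −tan ϕ · tan δ = −tan(-26.4°) × tan(+35.462°) = 0.3536, so h₀ = 1.2094 rad = 69.29°.
Daylight = 2h₀/(2π) × 18.70 h = (1.2094/π) × 18.70 = 7.20 h.

7.20 h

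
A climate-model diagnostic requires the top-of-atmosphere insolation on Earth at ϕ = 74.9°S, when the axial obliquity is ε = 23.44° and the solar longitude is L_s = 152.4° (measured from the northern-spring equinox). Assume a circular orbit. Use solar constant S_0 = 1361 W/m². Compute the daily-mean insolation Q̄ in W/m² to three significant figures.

Q̄ ≈ 17.9 W/m²

Solar declination: sin δ = sin ε · sin L_s = sin 23.44° × sin 152.4° = 0.18429, so δ = +10.620°.
cos h₀ = −tan(-74.9°) tan(+10.620°) = 0.6949, h₀ = 0.8025 rad.
Bracket: h₀ sin ϕ sin δ + cos ϕ cos δ sin h₀ = 0.8025×-0.96547×0.18429 + 0.26050×0.98287×0.71908 = -0.142786 + 0.184112 = 0.041326.
Q̄ = (S_0/π) × [bracket] = (1361/π) × 0.041326 = 17.90 W/m².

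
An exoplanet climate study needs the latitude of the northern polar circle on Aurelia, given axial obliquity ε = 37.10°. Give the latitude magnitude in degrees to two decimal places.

The polar circle is the lowest latitude that experiences at least one full rotation of continuous daylight at the northern-summer solstice; it lies at |ϕ| = 90° − ε = 90° − 37.10° = 52.90°.

52.90°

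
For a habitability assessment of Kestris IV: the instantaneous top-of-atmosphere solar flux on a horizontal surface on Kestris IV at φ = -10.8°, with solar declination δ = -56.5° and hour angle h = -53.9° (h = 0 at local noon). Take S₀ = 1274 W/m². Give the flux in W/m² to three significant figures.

cos θ_z = sin φ sin δ + cos φ cos δ cos h = 0.156255 + 0.319439 = 0.475694.
Flux = S₀ · cos θ_z = 1274 × 0.475694 = 606.0 W/m².

606 W/m²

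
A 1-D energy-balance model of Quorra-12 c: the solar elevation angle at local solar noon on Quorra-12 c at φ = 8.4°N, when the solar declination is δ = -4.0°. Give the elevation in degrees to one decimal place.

At local noon the hour angle is zero, so the zenith angle equals |φ − δ| = |+8.4° − (-4.000°)| = 12.400°.
Elevation = 90° − 12.400° = 77.6°.

77.6°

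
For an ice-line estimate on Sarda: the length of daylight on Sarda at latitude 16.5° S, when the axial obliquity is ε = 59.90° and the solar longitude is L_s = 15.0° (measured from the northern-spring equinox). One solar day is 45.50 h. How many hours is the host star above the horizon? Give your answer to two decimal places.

21.76 h

Solar declination: sin δ = sin ε · sin L_s = sin 59.90° × sin 15.0° = 0.22392, so δ = +12.939°.
cos h₀ = −tan ϕ · tan δ = −tan(-16.5°) × tan(+12.939°) = 0.0681, so h₀ = 1.5027 rad = 86.10°.
Daylight = 2h₀/(2π) × 45.50 h = (1.5027/π) × 45.50 = 21.76 h.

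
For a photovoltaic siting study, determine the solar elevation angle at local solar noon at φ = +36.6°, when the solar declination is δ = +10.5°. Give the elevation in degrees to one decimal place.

63.9°

At local noon the hour angle is zero, so the zenith angle equals |φ − δ| = |+36.6° − (+10.500°)| = 26.100°.
Elevation = 90° − 26.100° = 63.9°.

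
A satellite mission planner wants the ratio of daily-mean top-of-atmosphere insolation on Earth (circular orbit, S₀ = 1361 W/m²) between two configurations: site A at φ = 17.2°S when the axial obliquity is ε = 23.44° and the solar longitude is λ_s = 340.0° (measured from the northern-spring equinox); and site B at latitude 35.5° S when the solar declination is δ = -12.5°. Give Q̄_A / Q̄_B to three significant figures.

— Configuration A (φ=-17.2°):
Solar declination: sin δ = sin ε · sin λ_s = sin 23.44° × sin 340.0° = -0.13605, so δ = -7.819°.
cos H₀ = −tan(-17.2°) tan(-7.819°) = -0.0425, H₀ = 1.6133 rad.
Bracket: H₀ sin φ sin δ + cos φ cos δ sin H₀ = 1.6133×-0.29571×-0.13605 + 0.95528×0.99070×0.99910 = 0.064905 + 0.945544 = 1.010449.
Q̄ = (S₀/π) × [bracket] = (1361/π) × 1.010449 = 437.75 W/m².
— Configuration B (φ=-35.5°):
cos H₀ = −tan(-35.5°) tan(-12.500°) = -0.1581, H₀ = 1.7296 rad.
Bracket: H₀ sin φ sin δ + cos φ cos δ sin H₀ = 1.7296×-0.58070×-0.21644 + 0.81412×0.97630×0.98742 = 0.217388 + 0.784826 = 1.002214.
Q̄ = (S₀/π) × [bracket] = (1361/π) × 1.002214 = 434.18 W/m².
Ratio Q̄_A / Q̄_B = 437.75 / 434.18 = 1.008.

Q̄_A / Q̄_B ≈ 1.01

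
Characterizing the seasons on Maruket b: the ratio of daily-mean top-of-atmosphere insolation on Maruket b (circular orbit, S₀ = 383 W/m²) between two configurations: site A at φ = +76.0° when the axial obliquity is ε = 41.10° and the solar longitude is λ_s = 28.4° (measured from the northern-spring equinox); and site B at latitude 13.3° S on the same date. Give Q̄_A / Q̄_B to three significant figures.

Q̄_A / Q̄_B ≈ 1.17

— Configuration A (φ=+76.0°):
Solar declination: sin δ = sin ε · sin λ_s = sin 41.10° × sin 28.4° = 0.31266, so δ = +18.220°.
cos H₀ = −tan(+76.0°) tan(+18.220°) = -1.3202 ≤ −1 ⇒ polar day, H₀ = π.
Bracket: H₀ sin φ sin δ + cos φ cos δ sin H₀ = 3.1416×0.97030×0.31266 + 0.24192×0.94986×0.00000 = 0.953080 + 0.000000 = 0.953080.
Q̄ = (S₀/π) × [bracket] = (383/π) × 0.953080 = 116.19 W/m².
— Configuration B (φ=-13.3°):
cos H₀ = −tan(-13.3°) tan(+18.220°) = 0.0778, H₀ = 1.4929 rad.
Bracket: H₀ sin φ sin δ + cos φ cos δ sin H₀ = 1.4929×-0.23005×0.31266 + 0.97318×0.94986×0.99697 = -0.107380 + 0.921584 = 0.814204.
Q̄ = (S₀/π) × [bracket] = (383/π) × 0.814204 = 99.262 W/m².
Ratio Q̄_A / Q̄_B = 116.19 / 99.262 = 1.171.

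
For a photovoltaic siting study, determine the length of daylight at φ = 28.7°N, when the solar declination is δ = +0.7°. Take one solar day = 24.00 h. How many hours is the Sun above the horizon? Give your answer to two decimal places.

cos H₀ = −tan φ · tan δ = −tan(+28.7°) × tan(+0.700°) = -0.0067, so H₀ = 1.5775 rad = 90.38°.
Daylight = 2H₀/(2π) × 24.00 h = (1.5775/π) × 24.00 = 12.05 h.

12.05 h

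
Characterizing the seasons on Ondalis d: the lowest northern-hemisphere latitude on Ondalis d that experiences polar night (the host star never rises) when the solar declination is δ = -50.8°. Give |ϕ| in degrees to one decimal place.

|ϕ| = 39.2°

Polar night requires cos h₀ = −tan ϕ tan δ ≥ 1, i.e. tan ϕ tan δ ≤ −1.
The boundary is |tan ϕ| · |tan δ| = 1, so |ϕ| = 90° − |δ| = 90° − 50.8° = 39.2° in the northern hemisphere.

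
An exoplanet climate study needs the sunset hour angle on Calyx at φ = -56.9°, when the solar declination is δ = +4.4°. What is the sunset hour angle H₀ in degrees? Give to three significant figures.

cos H₀ = −tan φ · tan δ = −tan(-56.9°) × tan(+4.400°) = 0.1180, so H₀ = 1.4525 rad = 83.22°.

H₀ = 83.2°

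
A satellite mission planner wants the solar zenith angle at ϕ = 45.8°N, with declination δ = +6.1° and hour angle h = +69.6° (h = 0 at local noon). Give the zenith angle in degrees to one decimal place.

θ_z = 71.5°

cos θ_z = sin ϕ sin δ + cos ϕ cos δ cos h = 0.076182 + 0.241636 = 0.317818.
θ_z = arccos(0.317818) = 71.5°.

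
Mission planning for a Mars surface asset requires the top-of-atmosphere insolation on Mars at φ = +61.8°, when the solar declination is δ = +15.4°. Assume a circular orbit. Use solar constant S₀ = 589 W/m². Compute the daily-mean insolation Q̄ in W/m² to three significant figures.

cos H₀ = −tan(+61.8°) tan(+15.400°) = -0.5137, H₀ = 2.1103 rad.
Bracket: H₀ sin φ sin δ + cos φ cos δ sin H₀ = 2.1103×0.88130×0.26556 + 0.47255×0.96410×0.85797 = 0.493890 + 0.390879 = 0.884769.
Q̄ = (S₀/π) × [bracket] = (589/π) × 0.884769 = 165.9 W/m².

Q̄ ≈ 166 W/m²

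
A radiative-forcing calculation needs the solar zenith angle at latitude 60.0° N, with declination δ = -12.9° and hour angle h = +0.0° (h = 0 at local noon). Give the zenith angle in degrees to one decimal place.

cos θ_z = sin ϕ sin δ + cos ϕ cos δ cos h = -0.193340 + 0.487381 = 0.294041.
θ_z = arccos(0.294041) = 72.9°.

θ_z = 72.9°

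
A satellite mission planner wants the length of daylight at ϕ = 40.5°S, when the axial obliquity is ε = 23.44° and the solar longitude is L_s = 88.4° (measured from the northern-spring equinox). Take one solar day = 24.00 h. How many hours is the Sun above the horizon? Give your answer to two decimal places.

9.10 h

Solar declination: sin δ = sin ε · sin L_s = sin 23.44° × sin 88.4° = 0.39763, so δ = +23.430°.
cos h₀ = −tan ϕ · tan δ = −tan(-40.5°) × tan(+23.430°) = 0.3701, so h₀ = 1.1916 rad = 68.28°.
Daylight = 2h₀/(2π) × 24.00 h = (1.1916/π) × 24.00 = 9.10 h.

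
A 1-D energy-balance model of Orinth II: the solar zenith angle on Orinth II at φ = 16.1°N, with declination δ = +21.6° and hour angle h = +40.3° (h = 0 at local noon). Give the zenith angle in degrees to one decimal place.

θ_z = 38.4°

cos θ_z = sin φ sin δ + cos φ cos δ cos h = 0.102086 + 0.681299 = 0.783385.
θ_z = arccos(0.783385) = 38.4°.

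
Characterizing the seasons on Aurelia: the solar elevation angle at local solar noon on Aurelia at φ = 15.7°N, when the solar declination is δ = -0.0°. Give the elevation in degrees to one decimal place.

At local noon the hour angle is zero, so the zenith angle equals |φ − δ| = |+15.7° − (-0.000°)| = 15.700°.
Elevation = 90° − 15.700° = 74.3°.

74.3°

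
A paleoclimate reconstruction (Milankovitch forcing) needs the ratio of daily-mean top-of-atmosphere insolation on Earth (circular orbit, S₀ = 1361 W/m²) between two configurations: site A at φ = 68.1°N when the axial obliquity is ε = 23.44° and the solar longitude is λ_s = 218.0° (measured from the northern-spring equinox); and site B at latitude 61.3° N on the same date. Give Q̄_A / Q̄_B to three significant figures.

Q̄_A / Q̄_B ≈ 0.441

— Configuration A (φ=+68.1°):
Solar declination: sin δ = sin ε · sin λ_s = sin 23.44° × sin 218.0° = -0.24490, so δ = -14.176°.
cos H₀ = −tan(+68.1°) tan(-14.176°) = 0.6284, H₀ = 0.8914 rad.
Bracket: H₀ sin φ sin δ + cos φ cos δ sin H₀ = 0.8914×0.92784×-0.24490 + 0.37299×0.96955×0.77793 = -0.202551 + 0.281325 = 0.078774.
Q̄ = (S₀/π) × [bracket] = (1361/π) × 0.078774 = 34.126 W/m².
— Configuration B (φ=+61.3°):
cos H₀ = −tan(+61.3°) tan(-14.176°) = 0.4614, H₀ = 1.0913 rad.
Bracket: H₀ sin φ sin δ + cos φ cos δ sin H₀ = 1.0913×0.87715×-0.24490 + 0.48022×0.96955×0.88721 = -0.234427 + 0.413083 = 0.178656.
Q̄ = (S₀/π) × [bracket] = (1361/π) × 0.178656 = 77.397 W/m².
Ratio Q̄_A / Q̄_B = 34.126 / 77.397 = 0.4409.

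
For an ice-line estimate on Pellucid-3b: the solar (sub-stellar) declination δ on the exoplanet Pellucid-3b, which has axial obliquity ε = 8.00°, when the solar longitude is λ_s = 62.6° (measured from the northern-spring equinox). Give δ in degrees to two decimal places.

sin δ = sin ε · sin λ_s = sin 8.00° × sin 62.6° = 0.123560.
δ = arcsin(0.123560) = +7.10°.

δ = +7.10°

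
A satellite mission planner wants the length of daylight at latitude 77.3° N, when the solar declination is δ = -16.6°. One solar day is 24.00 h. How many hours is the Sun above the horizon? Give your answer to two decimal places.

0.00 h

cos H₀ = −tan φ · tan δ = 1.3228 ≥ 1, so the Sun never rises (polar night) and H₀ = 0.
Daylight = 2H₀/(2π) × 24.00 h = (0.0000/π) × 24.00 = 0.00 h.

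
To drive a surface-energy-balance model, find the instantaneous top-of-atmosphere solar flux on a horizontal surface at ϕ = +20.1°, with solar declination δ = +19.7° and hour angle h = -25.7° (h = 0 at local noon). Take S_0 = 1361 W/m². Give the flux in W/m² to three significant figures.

1.24e+03 W/m²

cos θ_z = sin ϕ sin δ + cos ϕ cos δ cos h = 0.115846 + 0.796669 = 0.912515.
Flux = S_0 · cos θ_z = 1361 × 0.912515 = 1242 W/m².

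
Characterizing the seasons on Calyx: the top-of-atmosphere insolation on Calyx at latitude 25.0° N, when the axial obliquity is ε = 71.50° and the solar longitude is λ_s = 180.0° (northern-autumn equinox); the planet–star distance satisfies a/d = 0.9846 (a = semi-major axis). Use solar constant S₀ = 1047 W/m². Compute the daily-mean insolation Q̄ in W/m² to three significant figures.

Solar declination: sin δ = sin ε · sin λ_s = sin 71.50° × sin 180.0° = 0.00000, so δ = +0.000°.
cos H₀ = −tan(+25.0°) tan(+0.000°) = -0.0000, H₀ = 1.5708 rad.
Bracket: H₀ sin φ sin δ + cos φ cos δ sin H₀ = 1.5708×0.42262×0.00000 + 0.90631×1.00000×1.00000 = 0.000000 + 0.906310 = 0.906310.
Inverse-square distance factor (a/d)² = 0.9846² = 0.969437.
Q̄ = (S₀/π) × 0.969437 × [bracket] = (1047/π) × 0.969437 × 0.906310 = 292.8 W/m².

Q̄ ≈ 293 W/m²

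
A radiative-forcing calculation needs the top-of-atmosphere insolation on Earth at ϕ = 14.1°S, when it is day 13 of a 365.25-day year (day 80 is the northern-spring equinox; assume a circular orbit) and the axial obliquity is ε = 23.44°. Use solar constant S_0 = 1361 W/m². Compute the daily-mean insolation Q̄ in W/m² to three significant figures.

Solar longitude: L_s = 360° × (13 − 80)/365.25 = -66.037°, i.e. -66.037° + 360° = 293.963°.
sin δ = sin 23.44° × sin 293.963° = -0.36350, so δ = -21.315°.
cos h₀ = −tan(-14.1°) tan(-21.315°) = -0.0980, h₀ = 1.6690 rad.
Bracket: h₀ sin ϕ sin δ + cos ϕ cos δ sin h₀ = 1.6690×-0.24362×-0.36350 + 0.96987×0.93159×0.99519 = 0.147800 + 0.899175 = 1.046975.
Q̄ = (S_0/π) × [bracket] = (1361/π) × 1.046975 = 453.6 W/m².

Q̄ ≈ 454 W/m²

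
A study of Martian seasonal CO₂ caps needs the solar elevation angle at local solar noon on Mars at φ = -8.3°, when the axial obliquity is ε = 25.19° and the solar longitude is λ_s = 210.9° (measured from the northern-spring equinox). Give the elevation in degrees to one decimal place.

Solar declination: sin δ = sin ε · sin λ_s = sin 25.19° × sin 210.9° = -0.21857, so δ = -12.625°.
At local noon the hour angle is zero, so the zenith angle equals |φ − δ| = |-8.3° − (-12.625°)| = 4.325°.
Elevation = 90° − 4.325° = 85.7°.

85.7°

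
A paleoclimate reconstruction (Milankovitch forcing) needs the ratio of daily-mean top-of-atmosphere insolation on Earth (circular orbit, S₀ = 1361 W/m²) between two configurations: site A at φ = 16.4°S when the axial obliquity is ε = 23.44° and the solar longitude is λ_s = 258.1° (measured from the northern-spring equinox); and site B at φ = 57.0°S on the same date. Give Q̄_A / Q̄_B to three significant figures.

— Configuration A (φ=-16.4°):
Solar declination: sin δ = sin ε · sin λ_s = sin 23.44° × sin 258.1° = -0.38924, so δ = -22.907°.
cos H₀ = −tan(-16.4°) tan(-22.907°) = -0.1244, H₀ = 1.6955 rad.
Bracket: H₀ sin φ sin δ + cos φ cos δ sin H₀ = 1.6955×-0.28234×-0.38924 + 0.95931×0.92114×0.99224 = 0.186332 + 0.876802 = 1.063134.
Q̄ = (S₀/π) × [bracket] = (1361/π) × 1.063134 = 460.57 W/m².
— Configuration B (φ=-57.0°):
cos H₀ = −tan(-57.0°) tan(-22.907°) = -0.6507, H₀ = 2.2793 rad.
Bracket: H₀ sin φ sin δ + cos φ cos δ sin H₀ = 2.2793×-0.83867×-0.38924 + 0.54464×0.92114×0.75934 = 0.744064 + 0.380953 = 1.125017.
Q̄ = (S₀/π) × [bracket] = (1361/π) × 1.125017 = 487.38 W/m².
Ratio Q̄_A / Q̄_B = 460.57 / 487.38 = 0.9450.

Q̄_A / Q̄_B ≈ 0.945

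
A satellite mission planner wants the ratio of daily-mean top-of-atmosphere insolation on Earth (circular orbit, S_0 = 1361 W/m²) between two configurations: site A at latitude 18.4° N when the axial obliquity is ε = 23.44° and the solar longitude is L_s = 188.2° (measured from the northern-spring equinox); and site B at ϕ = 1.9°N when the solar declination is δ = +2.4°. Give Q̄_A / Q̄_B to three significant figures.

Q̄_A / Q̄_B ≈ 0.919

— Configuration A (ϕ=+18.4°):
Solar declination: sin δ = sin ε · sin L_s = sin 23.44° × sin 188.2° = -0.05674, so δ = -3.252°.
cos h₀ = −tan(+18.4°) tan(-3.252°) = 0.0189, h₀ = 1.5519 rad.
Bracket: h₀ sin ϕ sin δ + cos ϕ cos δ sin h₀ = 1.5519×0.31565×-0.05674 + 0.94888×0.99839×0.99982 = -0.027794 + 0.947182 = 0.919388.
Q̄ = (S_0/π) × [bracket] = (1361/π) × 0.919388 = 398.30 W/m².
— Configuration B (ϕ=+1.9°):
cos h₀ = −tan(+1.9°) tan(+2.400°) = -0.0014, h₀ = 1.5722 rad.
Bracket: h₀ sin ϕ sin δ + cos ϕ cos δ sin h₀ = 1.5722×0.03316×0.04188 + 0.99945×0.99912×1.00000 = 0.002183 + 0.998570 = 1.000753.
Q̄ = (S_0/π) × [bracket] = (1361/π) × 1.000753 = 433.55 W/m².
Ratio Q̄_A / Q̄_B = 398.30 / 433.55 = 0.9187.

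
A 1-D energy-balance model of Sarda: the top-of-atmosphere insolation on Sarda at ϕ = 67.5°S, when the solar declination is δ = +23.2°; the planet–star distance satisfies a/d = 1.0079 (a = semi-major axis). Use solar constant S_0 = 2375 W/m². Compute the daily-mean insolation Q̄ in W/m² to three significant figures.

cos h₀ = −tan(-67.5°) tan(+23.200°) = 1.0347 ≥ 1 ⇒ polar night, h₀ = 0 and Q̄ = 0.
Inverse-square distance factor (a/d)² = 1.0079² = 1.015862.

Q̄ ≈ 0.00 W/m²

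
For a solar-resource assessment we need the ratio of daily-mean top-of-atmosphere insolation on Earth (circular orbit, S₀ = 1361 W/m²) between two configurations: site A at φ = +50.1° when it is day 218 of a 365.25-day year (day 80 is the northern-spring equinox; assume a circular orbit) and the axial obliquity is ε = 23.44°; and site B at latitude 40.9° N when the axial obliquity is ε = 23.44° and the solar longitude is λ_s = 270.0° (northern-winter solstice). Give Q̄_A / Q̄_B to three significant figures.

Q̄_A / Q̄_B ≈ 2.95

— Configuration A (φ=+50.1°):
Solar longitude: λ_s = 360° × (218 − 80)/365.25 = 136.016°.
sin δ = sin 23.44° × sin 136.016° = 0.27625, so δ = +16.036°.
cos H₀ = −tan(+50.1°) tan(+16.036°) = -0.3438, H₀ = 1.9217 rad.
Bracket: H₀ sin φ sin δ + cos φ cos δ sin H₀ = 1.9217×0.76717×0.27625 + 0.64145×0.96109×0.93906 = 0.407267 + 0.578922 = 0.986189.
Q̄ = (S₀/π) × [bracket] = (1361/π) × 0.986189 = 427.24 W/m².
— Configuration B (φ=+40.9°):
Solar declination: sin δ = sin ε · sin λ_s = sin 23.44° × sin 270.0° = -0.39779, so δ = -23.440°.
cos H₀ = −tan(+40.9°) tan(-23.440°) = 0.3756, H₀ = 1.1858 rad.
Bracket: H₀ sin φ sin δ + cos φ cos δ sin H₀ = 1.1858×0.65474×-0.39779 + 0.75585×0.91748×0.92679 = -0.308840 + 0.642708 = 0.333868.
Q̄ = (S₀/π) × [bracket] = (1361/π) × 0.333868 = 144.64 W/m².
Ratio Q̄_A / Q̄_B = 427.24 / 144.64 = 2.954.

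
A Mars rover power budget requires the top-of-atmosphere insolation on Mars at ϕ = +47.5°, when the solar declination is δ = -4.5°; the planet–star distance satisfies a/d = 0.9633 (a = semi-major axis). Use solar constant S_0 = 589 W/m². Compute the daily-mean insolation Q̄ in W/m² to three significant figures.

cos h₀ = −tan(+47.5°) tan(-4.500°) = 0.0859, h₀ = 1.4848 rad.
Bracket: h₀ sin ϕ sin δ + cos ϕ cos δ sin h₀ = 1.4848×0.73728×-0.07846 + 0.67559×0.99692×0.99630 = -0.085891 + 0.671017 = 0.585126.
Inverse-square distance factor (a/d)² = 0.9633² = 0.927947.
Q̄ = (S_0/π) × 0.927947 × [bracket] = (589/π) × 0.927947 × 0.585126 = 101.8 W/m².

Q̄ ≈ 102 W/m²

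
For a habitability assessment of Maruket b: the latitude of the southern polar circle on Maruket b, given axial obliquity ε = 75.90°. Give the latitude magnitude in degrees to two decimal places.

14.10°

The polar circle is the lowest latitude that experiences at least one full rotation of continuous darkness at the northern-summer solstice; it lies at |ϕ| = 90° − ε = 90° − 75.90° = 14.10°.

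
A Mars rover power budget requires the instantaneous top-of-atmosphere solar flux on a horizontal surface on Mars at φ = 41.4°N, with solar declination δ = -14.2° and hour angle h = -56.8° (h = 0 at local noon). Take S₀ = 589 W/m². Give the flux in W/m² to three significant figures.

139 W/m²

cos θ_z = sin φ sin δ + cos φ cos δ cos h = -0.162225 + 0.398183 = 0.235958.
Flux = S₀ · cos θ_z = 589 × 0.235958 = 139.0 W/m².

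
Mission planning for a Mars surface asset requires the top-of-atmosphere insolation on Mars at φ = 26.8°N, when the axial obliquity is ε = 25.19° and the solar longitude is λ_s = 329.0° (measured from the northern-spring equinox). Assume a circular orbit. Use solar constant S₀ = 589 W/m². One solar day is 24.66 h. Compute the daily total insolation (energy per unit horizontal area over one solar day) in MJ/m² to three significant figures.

Solar declination: sin δ = sin ε · sin λ_s = sin 25.19° × sin 329.0° = -0.21921, so δ = -12.663°.
cos H₀ = −tan(+26.8°) tan(-12.663°) = 0.1135, H₀ = 1.4571 rad.
Bracket: H₀ sin φ sin δ + cos φ cos δ sin H₀ = 1.4571×0.45088×-0.21921 + 0.89259×0.97568×0.99354 = -0.144016 + 0.865256 = 0.721240.
Q̄ = (S₀/π) × [bracket] = (589/π) × 0.721240 = 135.22 W/m².
Daily total = Q̄ × 24.66 h × 3600 s/h = 135.22 × 24.66 × 3600 / 10⁶ = 12.00 MJ/m².

12.0 MJ/m²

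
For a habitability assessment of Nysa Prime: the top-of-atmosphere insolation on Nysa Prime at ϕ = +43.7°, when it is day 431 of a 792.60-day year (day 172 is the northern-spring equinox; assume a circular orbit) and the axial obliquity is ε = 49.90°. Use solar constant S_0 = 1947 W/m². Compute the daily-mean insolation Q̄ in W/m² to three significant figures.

Q̄ ≈ 924 W/m²

Solar longitude: L_s = 360° × (431 − 172)/792.60 = 117.638°.
sin δ = sin 49.90° × sin 117.638° = 0.67764, so δ = +42.659°.
cos h₀ = −tan(+43.7°) tan(+42.659°) = -0.8806, h₀ = 2.6479 rad.
Bracket: h₀ sin ϕ sin δ + cos ϕ cos δ sin h₀ = 2.6479×0.69088×0.67764 + 0.72297×0.73539×0.47391 = 1.239662 + 0.251961 = 1.491623.
Q̄ = (S_0/π) × [bracket] = (1947/π) × 1.491623 = 924.4 W/m².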